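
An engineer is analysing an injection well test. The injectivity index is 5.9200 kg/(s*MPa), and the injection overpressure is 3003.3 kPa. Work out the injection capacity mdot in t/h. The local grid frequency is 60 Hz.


mdot = II * dP / 1000
mdot = 5.9200 * 3003.3 / 1000
mdot = 17.77954 kg/s
Convert: 17.77954 kg/s * 3.6 = 64.006 t/h
mdot = 64.006 t/h


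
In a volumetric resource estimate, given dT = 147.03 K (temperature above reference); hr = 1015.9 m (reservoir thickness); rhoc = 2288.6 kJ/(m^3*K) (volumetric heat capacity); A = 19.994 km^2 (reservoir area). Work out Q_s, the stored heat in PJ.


Step 1: Vr = A*1e6*hr = 19.994*1e6*1015.9 = 2.031190e+10 m^3
Step 2: Q_s = Vr*rhoc*dT/1e12 = 2.031190e+10*2288.6*147.03/1e12 = 6834.8 PJ
Q_s = 6834.8 PJ


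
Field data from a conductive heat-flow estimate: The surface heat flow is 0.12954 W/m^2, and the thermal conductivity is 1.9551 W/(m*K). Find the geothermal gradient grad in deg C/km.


grad = q * 1000 / k
grad = 0.12954 * 1000 / 1.9551
grad = 66.257 deg C/km


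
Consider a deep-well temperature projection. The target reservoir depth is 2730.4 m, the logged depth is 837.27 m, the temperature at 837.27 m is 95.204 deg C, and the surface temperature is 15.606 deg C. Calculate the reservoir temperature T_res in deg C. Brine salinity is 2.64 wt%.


Step 1: grad = (T_d1 - T_surf)/d1 * 1000 = (95.204 - 15.606)/837.27 * 1000 = 95.06850 deg C/km
Step 2: T_res = T_surf + grad*d2/1000 = 15.606 + 95.06850*2730.4/1000 = 275.18 deg C
T_res = 275.18 deg C


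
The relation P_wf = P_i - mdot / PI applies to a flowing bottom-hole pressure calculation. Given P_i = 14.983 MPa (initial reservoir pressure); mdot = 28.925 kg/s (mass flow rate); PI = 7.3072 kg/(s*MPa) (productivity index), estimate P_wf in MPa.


P_wf = P_i - mdot / PI
P_wf = 14.983 - 28.925 / 7.3072
P_wf = 11.025 MPa


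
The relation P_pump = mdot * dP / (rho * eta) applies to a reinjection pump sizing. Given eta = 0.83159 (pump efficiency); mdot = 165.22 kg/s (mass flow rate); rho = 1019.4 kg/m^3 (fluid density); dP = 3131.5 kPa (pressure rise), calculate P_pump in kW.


P_pump = mdot * dP / (rho * eta)
P_pump = 165.22 * 3131.5 / (1019.4 * 0.83159)
P_pump = 610.32 kW


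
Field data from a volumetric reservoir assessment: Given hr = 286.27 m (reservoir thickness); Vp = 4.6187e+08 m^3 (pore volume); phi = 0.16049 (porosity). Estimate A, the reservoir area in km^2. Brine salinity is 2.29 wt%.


A = Vp / (1e6 * hr * phi)
A = 4.6187e+08 / (1e6 * 286.27 * 0.16049)
A = 10.053 km^2


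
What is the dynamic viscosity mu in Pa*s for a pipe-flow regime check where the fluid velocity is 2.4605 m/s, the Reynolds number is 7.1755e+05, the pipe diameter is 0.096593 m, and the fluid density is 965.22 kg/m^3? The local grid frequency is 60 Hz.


mu = rho * vel * D / Re
mu = 965.22 * 2.4605 * 0.096593 / 7.1755e+05
mu = 0.00031970 Pa*s


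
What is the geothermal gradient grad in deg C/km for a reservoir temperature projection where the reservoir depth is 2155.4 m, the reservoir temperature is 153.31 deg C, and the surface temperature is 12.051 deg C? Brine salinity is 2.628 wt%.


grad = (T_res - T_surf) / d * 1000
grad = (153.31 - 12.051) / 2155.4 * 1000
grad = 65.537 deg C/km


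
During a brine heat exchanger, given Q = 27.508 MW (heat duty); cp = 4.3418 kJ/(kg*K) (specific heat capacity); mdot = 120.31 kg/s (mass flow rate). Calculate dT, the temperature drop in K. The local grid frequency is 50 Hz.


dT = Q * 1000 / (mdot * cp)
dT = 27.508 * 1000 / (120.31 * 4.3418)
dT = 52.661 K


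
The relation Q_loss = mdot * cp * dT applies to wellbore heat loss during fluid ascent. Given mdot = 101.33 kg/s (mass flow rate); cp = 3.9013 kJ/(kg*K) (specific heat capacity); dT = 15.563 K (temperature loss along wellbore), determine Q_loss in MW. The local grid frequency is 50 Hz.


Q_loss = mdot * cp * dT
Q_loss = 101.33 * 3.9013 * 15.563
Q_loss = 6152.345 kW
Convert: 6152.345 kW * 0.001 = 6.1523 MW
Q_loss = 6.1523 MW


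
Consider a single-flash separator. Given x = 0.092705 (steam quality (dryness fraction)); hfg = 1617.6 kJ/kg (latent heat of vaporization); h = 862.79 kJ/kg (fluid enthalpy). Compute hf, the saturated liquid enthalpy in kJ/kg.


hf = h - x * hfg
hf = 862.79 - 0.092705 * 1617.6
hf = 712.83 kJ/kg


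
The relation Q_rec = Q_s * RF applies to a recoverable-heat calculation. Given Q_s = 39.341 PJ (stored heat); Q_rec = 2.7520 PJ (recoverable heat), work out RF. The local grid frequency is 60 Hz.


RF = Q_rec / Q_s
RF = 2.7520 / 39.341
RF = 0.069952


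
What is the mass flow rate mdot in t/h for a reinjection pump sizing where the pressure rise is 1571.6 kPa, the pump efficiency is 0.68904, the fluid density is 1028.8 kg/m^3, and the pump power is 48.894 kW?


mdot = P_pump * rho * eta / dP
mdot = 48.894 * 1028.8 * 0.68904 / 1571.6
mdot = 22.05408 kg/s
Convert: 22.05408 kg/s * 3.6 = 79.395 t/h
mdot = 79.395 t/h


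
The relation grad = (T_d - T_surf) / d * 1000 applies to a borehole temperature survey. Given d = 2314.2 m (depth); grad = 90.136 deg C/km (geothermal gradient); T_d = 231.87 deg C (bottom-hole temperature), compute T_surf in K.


T_surf = T_d - grad * d / 1000
T_surf = 231.87 - 90.136 * 2314.2 / 1000
T_surf = 23.27727 deg C
Convert to K: 23.27727 + 273.15 = 296.43 K
T_surf = 296.43 K


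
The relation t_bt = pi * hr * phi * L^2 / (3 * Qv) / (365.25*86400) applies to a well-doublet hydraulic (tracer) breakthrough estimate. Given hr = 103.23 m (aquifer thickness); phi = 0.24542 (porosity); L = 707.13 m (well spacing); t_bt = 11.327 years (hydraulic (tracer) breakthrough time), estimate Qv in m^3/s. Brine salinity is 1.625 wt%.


Qv = pi*hr*phi*L^2 / (3*t_bt*365.25*86400)
Qv = pi*103.23*0.24542*707.13^2 / (3*11.327*365.25*86400)
Qv = 0.037113 m^3/s


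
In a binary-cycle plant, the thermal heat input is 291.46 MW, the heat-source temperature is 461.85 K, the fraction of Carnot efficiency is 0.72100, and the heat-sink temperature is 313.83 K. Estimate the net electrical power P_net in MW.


Step 1: eta = (1 - Tc/Th)*f = (1 - 313.83/461.85)*0.721 = 0.2310759
Step 2: P_net = eta * Q_in = 0.2310759 * 291.46 = 67.349 MW
P_net = 67.349 MW


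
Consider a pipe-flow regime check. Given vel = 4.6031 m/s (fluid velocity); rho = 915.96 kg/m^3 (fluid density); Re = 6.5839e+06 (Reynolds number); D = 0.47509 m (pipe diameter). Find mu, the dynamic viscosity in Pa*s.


mu = rho * vel * D / Re
mu = 915.96 * 4.6031 * 0.47509 / 6.5839e+06
mu = 0.00030424 Pa*s


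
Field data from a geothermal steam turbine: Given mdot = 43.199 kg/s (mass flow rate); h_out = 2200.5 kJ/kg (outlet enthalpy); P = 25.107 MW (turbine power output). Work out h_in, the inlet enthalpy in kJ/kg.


h_in = h_out + P * 1000 / mdot
h_in = 2200.5 + 25.107 * 1000 / 43.199
h_in = 2781.7 kJ/kg


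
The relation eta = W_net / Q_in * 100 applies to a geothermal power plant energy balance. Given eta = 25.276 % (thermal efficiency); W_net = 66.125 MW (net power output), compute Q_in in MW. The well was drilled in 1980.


Q_in = W_net / (eta / 100)
Q_in = 66.125 / (25.276 / 100)
Q_in = 261.61 MW


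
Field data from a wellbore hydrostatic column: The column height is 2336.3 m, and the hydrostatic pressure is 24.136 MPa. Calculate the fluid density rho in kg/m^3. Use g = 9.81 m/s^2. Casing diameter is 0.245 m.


rho = P * 1e6 / (g * h)
rho = 24.136 * 1e6 / (9.81 * 2336.3)
rho = 1053.1 kg/m^3


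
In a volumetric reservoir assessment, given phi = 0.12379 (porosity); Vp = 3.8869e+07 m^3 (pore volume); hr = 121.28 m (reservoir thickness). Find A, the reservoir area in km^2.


A = Vp / (1e6 * hr * phi)
A = 3.8869e+07 / (1e6 * 121.28 * 0.12379)
A = 2.5890 km^2


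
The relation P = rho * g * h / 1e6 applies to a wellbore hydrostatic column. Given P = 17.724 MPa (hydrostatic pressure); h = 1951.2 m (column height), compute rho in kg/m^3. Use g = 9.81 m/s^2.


rho = P * 1e6 / (g * h)
rho = 17.724 * 1e6 / (9.81 * 1951.2)
rho = 925.96 kg/m^3


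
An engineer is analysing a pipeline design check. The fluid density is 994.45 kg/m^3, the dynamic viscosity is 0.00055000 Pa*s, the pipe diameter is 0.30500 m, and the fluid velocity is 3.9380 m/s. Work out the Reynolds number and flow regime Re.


Step 1: Re = rho*vel*D/mu = 994.45*3.938*0.305/0.00055 = 2.1717e+06
Step 2: Re = 2.1717e+06 > 4000, so flow is turbulent.
Re = 2.1717e+06 (turbulent)


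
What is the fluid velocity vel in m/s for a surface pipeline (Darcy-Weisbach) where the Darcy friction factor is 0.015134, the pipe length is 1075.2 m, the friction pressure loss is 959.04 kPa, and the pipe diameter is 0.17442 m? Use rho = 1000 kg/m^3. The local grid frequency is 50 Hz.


vel = sqrt(dP*1000*2*D / (f*L*rho))
vel = sqrt(959.04*1000*2*0.17442 / (0.015134*1075.2*1000))
vel = 4.5343 m/s


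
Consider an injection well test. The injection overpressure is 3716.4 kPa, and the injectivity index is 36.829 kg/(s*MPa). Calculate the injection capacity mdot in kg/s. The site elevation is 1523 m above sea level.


mdot = II * dP / 1000
mdot = 36.829 * 3716.4 / 1000
mdot = 136.87 kg/s


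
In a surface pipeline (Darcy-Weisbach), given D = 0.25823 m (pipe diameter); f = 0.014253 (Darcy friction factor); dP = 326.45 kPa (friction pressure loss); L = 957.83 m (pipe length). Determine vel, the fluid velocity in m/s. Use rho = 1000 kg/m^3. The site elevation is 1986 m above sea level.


vel = sqrt(dP*1000*2*D / (f*L*rho))
vel = sqrt(326.45*1000*2*0.25823 / (0.014253*957.83*1000))
vel = 3.5142 m/s


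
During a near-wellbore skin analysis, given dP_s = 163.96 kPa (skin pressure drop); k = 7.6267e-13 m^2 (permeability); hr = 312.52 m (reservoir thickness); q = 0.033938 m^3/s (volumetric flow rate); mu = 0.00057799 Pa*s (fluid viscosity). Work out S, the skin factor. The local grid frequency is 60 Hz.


S = dP_s * 1000 * 2*pi*k*hr / (q*mu)
S = 163.96 * 1000 * 2*pi*7.6267e-13*312.52 / (0.033938*0.00057799)
S = 12.518


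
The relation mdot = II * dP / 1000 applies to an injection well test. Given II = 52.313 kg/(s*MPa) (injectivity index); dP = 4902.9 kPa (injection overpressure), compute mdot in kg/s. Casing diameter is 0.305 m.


mdot = II * dP / 1000
mdot = 52.313 * 4902.9 / 1000
mdot = 256.49 kg/s


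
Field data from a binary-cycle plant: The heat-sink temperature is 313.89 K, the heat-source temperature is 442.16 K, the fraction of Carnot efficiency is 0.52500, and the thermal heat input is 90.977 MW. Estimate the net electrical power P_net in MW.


Step 1: eta = (1 - Tc/Th)*f = (1 - 313.89/442.16)*0.525 = 0.1523018
Step 2: P_net = eta * Q_in = 0.1523018 * 90.977 = 13.856 MW
P_net = 13.856 MW


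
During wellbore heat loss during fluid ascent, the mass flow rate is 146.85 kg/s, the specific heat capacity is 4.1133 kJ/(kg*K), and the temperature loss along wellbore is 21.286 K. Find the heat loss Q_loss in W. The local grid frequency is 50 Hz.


Q_loss = mdot * cp * dT
Q_loss = 146.85 * 4.1133 * 21.286
Q_loss = 12857.56 kW
Convert: 12857.56 kW * 1000.0 = 1.2858e+07 W
Q_loss = 1.2858e+07 W


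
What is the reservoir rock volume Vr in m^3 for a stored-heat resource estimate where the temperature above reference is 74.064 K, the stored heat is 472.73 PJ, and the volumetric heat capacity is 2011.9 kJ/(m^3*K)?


Vr = Q_s * 1e12 / (rhoc * dT)
Vr = 472.73 * 1e12 / (2011.9 * 74.064)
Vr = 3.1725e+09 m^3


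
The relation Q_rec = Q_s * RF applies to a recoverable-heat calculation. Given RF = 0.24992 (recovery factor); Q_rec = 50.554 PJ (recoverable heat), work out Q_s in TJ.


Q_s = Q_rec / RF
Q_s = 50.554 / 0.24992
Q_s = 202.2807 PJ
Convert: 202.2807 PJ * 1000.0 = 2.0228e+05 TJ
Q_s = 2.0228e+05 TJ


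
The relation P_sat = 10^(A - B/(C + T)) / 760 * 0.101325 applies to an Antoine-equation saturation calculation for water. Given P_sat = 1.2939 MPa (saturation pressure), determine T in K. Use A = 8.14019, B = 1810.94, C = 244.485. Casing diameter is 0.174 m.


T = B / (A - log10(P_sat * 760 / 0.101325)) - C
T = 1810.94 / (8.14019 - log10(1.2939 * 760 / 0.101325)) - 244.485
T = 191.5507 deg C
Convert to K: 191.5507 + 273.15 = 464.70 K
T = 464.70 K


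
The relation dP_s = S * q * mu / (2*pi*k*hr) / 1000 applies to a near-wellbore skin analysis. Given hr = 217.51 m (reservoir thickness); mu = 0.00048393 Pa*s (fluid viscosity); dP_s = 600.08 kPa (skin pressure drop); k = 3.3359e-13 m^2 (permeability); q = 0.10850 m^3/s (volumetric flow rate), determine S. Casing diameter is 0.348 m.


S = dP_s * 1000 * 2*pi*k*hr / (q*mu)
S = 600.08 * 1000 * 2*pi*3.3359e-13*217.51 / (0.10850*0.00048393)
S = 5.2104


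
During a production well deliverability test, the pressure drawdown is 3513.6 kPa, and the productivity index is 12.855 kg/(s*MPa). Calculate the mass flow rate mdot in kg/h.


mdot = PI * dP / 1000
mdot = 12.855 * 3513.6 / 1000
mdot = 45.16733 kg/s
Convert: 45.16733 kg/s * 3600.0 = 1.6260e+05 kg/h
mdot = 1.6260e+05 kg/h


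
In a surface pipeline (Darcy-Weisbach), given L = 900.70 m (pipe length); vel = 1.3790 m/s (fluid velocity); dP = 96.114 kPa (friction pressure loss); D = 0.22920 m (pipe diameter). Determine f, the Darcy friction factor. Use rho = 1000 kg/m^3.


f = dP*1000 / ((L/D)*(rho*vel^2/2))
f = 96.114*1000 / ((900.70/0.22920)*(1000*1.3790^2/2))
f = 0.025723


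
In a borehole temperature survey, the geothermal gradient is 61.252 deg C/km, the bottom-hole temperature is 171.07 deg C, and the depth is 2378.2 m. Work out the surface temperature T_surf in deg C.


T_surf = T_d - grad * d / 1000
T_surf = 171.07 - 61.252 * 2378.2 / 1000
T_surf = 25.400 deg C


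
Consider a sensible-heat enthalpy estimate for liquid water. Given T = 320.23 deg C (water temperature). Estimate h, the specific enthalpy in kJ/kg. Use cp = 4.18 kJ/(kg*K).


h = cp * T
h = 4.18 * 320.23
h = 1338.6 kJ/kg


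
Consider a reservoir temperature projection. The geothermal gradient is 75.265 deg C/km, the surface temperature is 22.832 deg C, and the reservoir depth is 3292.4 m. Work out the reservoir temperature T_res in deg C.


T_res = T_surf + grad * d / 1000
T_res = 22.832 + 75.265 * 3292.4 / 1000
T_res = 270.63 deg C


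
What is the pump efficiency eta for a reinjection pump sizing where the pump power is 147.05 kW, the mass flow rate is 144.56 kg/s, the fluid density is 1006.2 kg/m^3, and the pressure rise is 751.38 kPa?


eta = mdot * dP / (rho * P_pump)
eta = 144.56 * 751.38 / (1006.2 * 147.05)
eta = 0.73411


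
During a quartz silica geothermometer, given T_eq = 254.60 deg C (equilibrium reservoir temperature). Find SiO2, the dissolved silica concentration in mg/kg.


SiO2 = 10^(5.19 - 1309/(T_eq + 273.15))
SiO2 = 10^(5.19 - 1309/(254.60 + 273.15))
SiO2 = 512.46 mg/kg


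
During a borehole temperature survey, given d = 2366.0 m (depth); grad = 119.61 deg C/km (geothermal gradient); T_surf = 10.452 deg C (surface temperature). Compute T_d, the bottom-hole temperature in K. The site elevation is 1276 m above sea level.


T_d = T_surf + grad * d / 1000
T_d = 10.452 + 119.61 * 2366.0 / 1000
T_d = 293.4493 deg C
Convert to K: 293.4493 + 273.15 = 566.60 K
T_d = 566.60 K


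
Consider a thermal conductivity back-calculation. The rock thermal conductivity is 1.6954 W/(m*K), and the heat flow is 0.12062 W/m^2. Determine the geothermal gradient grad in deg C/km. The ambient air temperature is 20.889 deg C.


grad = q / k * 1000
grad = 0.12062 / 1.6954 * 1000
grad = 71.145 deg C/km


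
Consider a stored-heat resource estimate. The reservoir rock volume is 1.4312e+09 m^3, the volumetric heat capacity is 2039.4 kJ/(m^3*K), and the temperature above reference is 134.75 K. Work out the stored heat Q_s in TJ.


Q_s = Vr * rhoc * dT / 1e12
Q_s = 1.4312e+09 * 2039.4 * 134.75 / 1e12
Q_s = 393.3069 PJ
Convert: 393.3069 PJ * 1000.0 = 3.9331e+05 TJ
Q_s = 3.9331e+05 TJ


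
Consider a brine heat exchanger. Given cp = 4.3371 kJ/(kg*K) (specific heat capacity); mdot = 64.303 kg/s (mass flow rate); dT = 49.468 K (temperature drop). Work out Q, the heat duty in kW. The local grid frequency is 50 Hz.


Q = mdot * cp * dT / 1000
Q = 64.303 * 4.3371 * 49.468 / 1000
Q = 13.79606 MW
Convert: 13.79606 MW * 1000.0 = 13796 kW
Q = 13796 kW


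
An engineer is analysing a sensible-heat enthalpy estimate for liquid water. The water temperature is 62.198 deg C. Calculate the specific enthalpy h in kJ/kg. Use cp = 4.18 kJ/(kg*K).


h = cp * T
h = 4.18 * 62.198
h = 259.99 kJ/kg


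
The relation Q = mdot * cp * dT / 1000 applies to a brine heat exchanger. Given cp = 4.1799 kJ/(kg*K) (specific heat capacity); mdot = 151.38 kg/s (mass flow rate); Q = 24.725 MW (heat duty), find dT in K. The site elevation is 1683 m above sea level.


dT = Q * 1000 / (mdot * cp)
dT = 24.725 * 1000 / (151.38 * 4.1799)
dT = 39.075 K


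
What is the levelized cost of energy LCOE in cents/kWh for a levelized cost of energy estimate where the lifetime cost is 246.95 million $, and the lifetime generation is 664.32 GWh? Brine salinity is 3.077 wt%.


LCOE = C_tot / E_tot * 100
LCOE = 246.95 / 664.32 * 100
LCOE = 37.173 cents/kWh


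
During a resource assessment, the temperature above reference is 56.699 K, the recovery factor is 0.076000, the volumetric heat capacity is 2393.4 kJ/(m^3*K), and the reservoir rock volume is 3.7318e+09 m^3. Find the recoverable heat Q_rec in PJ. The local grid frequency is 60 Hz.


Step 1: Q_s = Vr*rhoc*dT/1e12 = 3.7318e+09*2393.4*56.699/1e12 = 506.4179 PJ
Step 2: Q_rec = Q_s * RF = 506.4179 * 0.076 = 38.488 PJ
Q_rec = 38.488 PJ


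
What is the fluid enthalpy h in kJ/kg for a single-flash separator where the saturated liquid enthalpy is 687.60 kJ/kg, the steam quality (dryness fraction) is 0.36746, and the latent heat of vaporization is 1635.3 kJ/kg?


h = hf + x * hfg
h = 687.60 + 0.36746 * 1635.3
h = 1288.5 kJ/kg


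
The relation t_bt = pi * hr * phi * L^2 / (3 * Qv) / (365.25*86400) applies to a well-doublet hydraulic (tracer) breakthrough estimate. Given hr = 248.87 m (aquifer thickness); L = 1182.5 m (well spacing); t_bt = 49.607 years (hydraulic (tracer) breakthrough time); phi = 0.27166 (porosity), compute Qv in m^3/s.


Qv = pi*hr*phi*L^2 / (3*t_bt*365.25*86400)
Qv = pi*248.87*0.27166*1182.5^2 / (3*49.607*365.25*86400)
Qv = 0.063239 m^3/s


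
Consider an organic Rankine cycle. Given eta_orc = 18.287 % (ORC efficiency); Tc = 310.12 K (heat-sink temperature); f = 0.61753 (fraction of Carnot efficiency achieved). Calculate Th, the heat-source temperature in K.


Th = Tc / (1 - (eta_orc/100)/f)
Th = 310.12 / (1 - (18.287/100)/0.61753)
Th = 440.59 K


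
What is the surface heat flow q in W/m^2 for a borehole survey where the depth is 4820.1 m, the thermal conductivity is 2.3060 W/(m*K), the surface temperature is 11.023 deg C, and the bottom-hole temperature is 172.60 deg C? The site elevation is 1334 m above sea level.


Step 1: grad = (T_d - T_surf)/d * 1000 = (172.6 - 11.023)/4820.1 * 1000 = 33.52150 deg C/km
Step 2: q = k * grad / 1000 = 2.306 * 33.52150 / 1000 = 0.077301 W/m^2
q = 0.077301 W/m^2


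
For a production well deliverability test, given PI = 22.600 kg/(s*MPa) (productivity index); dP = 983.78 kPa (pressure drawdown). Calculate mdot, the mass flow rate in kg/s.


mdot = PI * dP / 1000
mdot = 22.600 * 983.78 / 1000
mdot = 22.233 kg/s


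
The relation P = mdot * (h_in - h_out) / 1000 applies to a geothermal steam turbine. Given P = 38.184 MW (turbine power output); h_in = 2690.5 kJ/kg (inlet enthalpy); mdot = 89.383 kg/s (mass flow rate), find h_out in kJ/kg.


h_out = h_in - P * 1000 / mdot
h_out = 2690.5 - 38.184 * 1000 / 89.383
h_out = 2263.3 kJ/kg


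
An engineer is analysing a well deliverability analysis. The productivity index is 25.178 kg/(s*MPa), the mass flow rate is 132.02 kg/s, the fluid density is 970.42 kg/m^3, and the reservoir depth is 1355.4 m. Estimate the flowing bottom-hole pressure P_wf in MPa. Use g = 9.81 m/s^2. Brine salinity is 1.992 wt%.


Step 1: P_i = rho*g*h/1e6 = 970.42*9.81*1355.4/1e6 = 12.90316 MPa
Step 2: P_wf = P_i - mdot/PI = 12.90316 - 132.02/25.178 = 7.6597 MPa
P_wf = 7.6597 MPa


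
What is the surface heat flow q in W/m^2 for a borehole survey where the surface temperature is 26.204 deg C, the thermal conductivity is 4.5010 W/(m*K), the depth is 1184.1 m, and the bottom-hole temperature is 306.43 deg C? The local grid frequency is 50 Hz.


Step 1: grad = (T_d - T_surf)/d * 1000 = (306.43 - 26.204)/1184.1 * 1000 = 236.6574 deg C/km
Step 2: q = k * grad / 1000 = 4.501 * 236.6574 / 1000 = 1.0652 W/m^2
q = 1.0652 W/m^2


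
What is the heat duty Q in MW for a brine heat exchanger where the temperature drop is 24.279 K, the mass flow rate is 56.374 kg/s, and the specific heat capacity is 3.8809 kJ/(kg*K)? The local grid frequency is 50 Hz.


Q = mdot * cp * dT / 1000
Q = 56.374 * 3.8809 * 24.279 / 1000
Q = 5.3118 MW


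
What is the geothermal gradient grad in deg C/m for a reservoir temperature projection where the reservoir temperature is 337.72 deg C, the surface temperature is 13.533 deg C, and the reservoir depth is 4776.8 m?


grad = (T_res - T_surf) / d * 1000
grad = (337.72 - 13.533) / 4776.8 * 1000
grad = 67.86698 deg C/km
Convert: 67.86698 deg C/km * 0.001 = 0.067867 deg C/m
grad = 0.067867 deg C/m


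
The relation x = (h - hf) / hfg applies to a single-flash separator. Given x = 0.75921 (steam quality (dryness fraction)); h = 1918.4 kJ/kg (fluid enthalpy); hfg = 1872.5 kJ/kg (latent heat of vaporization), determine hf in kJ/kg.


hf = h - x * hfg
hf = 1918.4 - 0.75921 * 1872.5
hf = 496.78 kJ/kg


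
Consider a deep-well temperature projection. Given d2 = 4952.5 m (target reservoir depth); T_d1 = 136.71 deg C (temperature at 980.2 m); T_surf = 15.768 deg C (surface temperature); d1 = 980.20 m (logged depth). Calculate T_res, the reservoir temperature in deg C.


Step 1: grad = (T_d1 - T_surf)/d1 * 1000 = (136.71 - 15.768)/980.2 * 1000 = 123.3850 deg C/km
Step 2: T_res = T_surf + grad*d2/1000 = 15.768 + 123.3850*4952.5/1000 = 626.83 deg C
T_res = 626.83 deg C


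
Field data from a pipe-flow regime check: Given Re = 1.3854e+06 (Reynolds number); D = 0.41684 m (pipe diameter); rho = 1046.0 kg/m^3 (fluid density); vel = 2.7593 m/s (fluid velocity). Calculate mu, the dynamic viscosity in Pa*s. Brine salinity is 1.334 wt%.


mu = rho * vel * D / Re
mu = 1046.0 * 2.7593 * 0.41684 / 1.3854e+06
mu = 0.00086841 Pa*s


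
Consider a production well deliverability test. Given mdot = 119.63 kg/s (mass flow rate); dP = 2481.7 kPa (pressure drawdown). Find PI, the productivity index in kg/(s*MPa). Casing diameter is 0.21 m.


PI = mdot * 1000 / dP
PI = 119.63 * 1000 / 2481.7
PI = 48.205 kg/(s*MPa)


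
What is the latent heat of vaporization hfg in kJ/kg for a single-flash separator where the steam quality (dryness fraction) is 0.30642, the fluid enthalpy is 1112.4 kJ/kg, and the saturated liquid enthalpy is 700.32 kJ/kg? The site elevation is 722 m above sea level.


hfg = (h - hf) / x
hfg = (1112.4 - 700.32) / 0.30642
hfg = 1344.8 kJ/kg


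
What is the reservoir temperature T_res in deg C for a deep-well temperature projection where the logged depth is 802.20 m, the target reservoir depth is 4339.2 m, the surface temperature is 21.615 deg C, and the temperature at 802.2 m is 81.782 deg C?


Step 1: grad = (T_d1 - T_surf)/d1 * 1000 = (81.782 - 21.615)/802.2 * 1000 = 75.00249 deg C/km
Step 2: T_res = T_surf + grad*d2/1000 = 21.615 + 75.00249*4339.2/1000 = 347.07 deg C
T_res = 347.07 deg C


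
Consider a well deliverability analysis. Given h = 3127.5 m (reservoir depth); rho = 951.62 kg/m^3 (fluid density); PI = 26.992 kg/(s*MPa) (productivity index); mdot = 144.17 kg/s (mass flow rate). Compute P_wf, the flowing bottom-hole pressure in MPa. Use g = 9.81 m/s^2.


Step 1: P_i = rho*g*h/1e6 = 951.62*9.81*3127.5/1e6 = 29.19644 MPa
Step 2: P_wf = P_i - mdot/PI = 29.19644 - 144.17/26.992 = 23.855 MPa
P_wf = 23.855 MPa


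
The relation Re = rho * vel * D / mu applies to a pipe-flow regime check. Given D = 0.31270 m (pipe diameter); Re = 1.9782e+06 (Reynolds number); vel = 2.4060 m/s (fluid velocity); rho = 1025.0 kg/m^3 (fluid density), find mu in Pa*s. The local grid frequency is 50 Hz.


mu = rho * vel * D / Re
mu = 1025.0 * 2.4060 * 0.31270 / 1.9782e+06
mu = 0.00038983 Pa*s


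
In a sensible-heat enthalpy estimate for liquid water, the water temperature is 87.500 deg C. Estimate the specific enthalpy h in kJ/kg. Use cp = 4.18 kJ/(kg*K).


h = cp * T
h = 4.18 * 87.500
h = 365.75 kJ/kg


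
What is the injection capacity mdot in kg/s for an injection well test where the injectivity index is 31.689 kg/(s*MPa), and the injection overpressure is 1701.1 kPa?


mdot = II * dP / 1000
mdot = 31.689 * 1701.1 / 1000
mdot = 53.906 kg/s


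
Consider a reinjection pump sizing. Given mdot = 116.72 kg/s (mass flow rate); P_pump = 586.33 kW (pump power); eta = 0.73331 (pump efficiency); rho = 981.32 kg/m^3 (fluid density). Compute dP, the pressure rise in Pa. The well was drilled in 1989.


dP = P_pump * rho * eta / mdot
dP = 586.33 * 981.32 * 0.73331 / 116.72
dP = 3614.890 kPa
Convert: 3614.890 kPa * 1000.0 = 3.6149e+06 Pa
dP = 3.6149e+06 Pa


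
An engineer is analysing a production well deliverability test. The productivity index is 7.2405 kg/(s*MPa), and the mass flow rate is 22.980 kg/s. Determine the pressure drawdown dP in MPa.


dP = mdot * 1000 / PI
dP = 22.980 * 1000 / 7.2405
dP = 3173.814 kPa
Convert: 3173.814 kPa * 0.001 = 3.1738 MPa
dP = 3.1738 MPa


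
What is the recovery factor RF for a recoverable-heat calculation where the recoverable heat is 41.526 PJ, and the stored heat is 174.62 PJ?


RF = Q_rec / Q_s
RF = 41.526 / 174.62
RF = 0.23781


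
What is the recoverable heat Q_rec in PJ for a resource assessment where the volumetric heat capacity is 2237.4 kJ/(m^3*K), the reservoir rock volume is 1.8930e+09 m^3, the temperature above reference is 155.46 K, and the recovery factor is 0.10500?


Step 1: Q_s = Vr*rhoc*dT/1e12 = 1.8930e+09*2237.4*155.46/1e12 = 658.4350 PJ
Step 2: Q_rec = Q_s * RF = 658.4350 * 0.105 = 69.136 PJ
Q_rec = 69.136 PJ


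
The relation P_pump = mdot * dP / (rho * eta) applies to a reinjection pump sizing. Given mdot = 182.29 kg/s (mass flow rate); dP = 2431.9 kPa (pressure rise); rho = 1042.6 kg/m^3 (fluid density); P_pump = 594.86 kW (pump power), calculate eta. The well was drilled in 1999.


eta = mdot * dP / (rho * P_pump)
eta = 182.29 * 2431.9 / (1042.6 * 594.86)
eta = 0.71479


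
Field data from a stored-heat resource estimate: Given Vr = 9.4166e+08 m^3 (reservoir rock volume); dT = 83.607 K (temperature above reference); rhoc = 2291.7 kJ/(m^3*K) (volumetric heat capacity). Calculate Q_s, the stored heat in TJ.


Q_s = Vr * rhoc * dT / 1e12
Q_s = 9.4166e+08 * 2291.7 * 83.607 / 1e12
Q_s = 180.4241 PJ
Convert: 180.4241 PJ * 1000.0 = 1.8042e+05 TJ
Q_s = 1.8042e+05 TJ


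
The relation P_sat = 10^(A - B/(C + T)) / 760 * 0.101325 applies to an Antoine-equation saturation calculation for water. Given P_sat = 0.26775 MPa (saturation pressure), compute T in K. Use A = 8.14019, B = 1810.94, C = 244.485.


T = B / (A - log10(P_sat * 760 / 0.101325)) - C
T = 1810.94 / (8.14019 - log10(0.26775 * 760 / 0.101325)) - 244.485
T = 129.8801 deg C
Convert to K: 129.8801 + 273.15 = 403.03 K
T = 403.03 K


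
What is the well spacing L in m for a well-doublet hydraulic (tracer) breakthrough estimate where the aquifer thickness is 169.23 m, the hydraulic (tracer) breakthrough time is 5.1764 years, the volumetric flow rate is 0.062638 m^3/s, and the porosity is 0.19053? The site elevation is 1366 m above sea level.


L = sqrt(t_bt*365.25*86400*3*Qv / (pi*hr*phi))
L = sqrt(5.1764*365.25*86400*3*0.062638 / (pi*169.23*0.19053))
L = 550.49 m


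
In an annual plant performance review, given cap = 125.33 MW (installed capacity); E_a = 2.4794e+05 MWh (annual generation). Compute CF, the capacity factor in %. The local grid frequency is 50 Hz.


CF = E_a / (cap * 8760) * 100
CF = 2.4794e+05 / (125.33 * 8760) * 100
CF = 22.583 %


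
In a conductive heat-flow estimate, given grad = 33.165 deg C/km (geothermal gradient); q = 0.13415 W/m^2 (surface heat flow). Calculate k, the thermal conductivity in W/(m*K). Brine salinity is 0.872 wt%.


k = q * 1000 / grad
k = 0.13415 * 1000 / 33.165
k = 4.0449 W/(m*K)


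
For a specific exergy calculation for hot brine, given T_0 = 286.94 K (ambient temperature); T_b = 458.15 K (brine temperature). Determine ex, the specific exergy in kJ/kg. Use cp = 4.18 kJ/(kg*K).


ex = cp * ((T_b - T_0) - T_0 * ln(T_b/T_0))
ex = 4.18 * ((458.15 - 286.94) - 286.94 * ln(458.15/286.94))
ex = 154.43 kJ/kg


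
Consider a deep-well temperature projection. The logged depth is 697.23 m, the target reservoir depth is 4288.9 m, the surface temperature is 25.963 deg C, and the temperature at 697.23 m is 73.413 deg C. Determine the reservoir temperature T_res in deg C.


Step 1: grad = (T_d1 - T_surf)/d1 * 1000 = (73.413 - 25.963)/697.23 * 1000 = 68.05502 deg C/km
Step 2: T_res = T_surf + grad*d2/1000 = 25.963 + 68.05502*4288.9/1000 = 317.84 deg C
T_res = 317.84 deg C


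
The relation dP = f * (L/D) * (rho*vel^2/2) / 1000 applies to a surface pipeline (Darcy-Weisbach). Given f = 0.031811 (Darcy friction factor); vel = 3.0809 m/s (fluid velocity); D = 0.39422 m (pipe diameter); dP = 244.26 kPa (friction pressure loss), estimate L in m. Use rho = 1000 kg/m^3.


L = dP*1000*D / (f*rho*vel^2/2)
L = 244.26*1000*0.39422 / (0.031811*1000*3.0809^2/2)
L = 637.81 m


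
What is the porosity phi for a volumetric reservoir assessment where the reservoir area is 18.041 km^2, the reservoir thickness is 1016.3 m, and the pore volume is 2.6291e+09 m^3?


phi = Vp / (A * 1e6 * hr)
phi = 2.6291e+09 / (18.041 * 1e6 * 1016.3)
phi = 0.14339


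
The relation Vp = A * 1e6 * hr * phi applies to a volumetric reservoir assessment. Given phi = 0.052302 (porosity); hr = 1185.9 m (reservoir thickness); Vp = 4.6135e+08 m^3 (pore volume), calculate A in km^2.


A = Vp / (1e6 * hr * phi)
A = 4.6135e+08 / (1e6 * 1185.9 * 0.052302)
A = 7.4381 km^2


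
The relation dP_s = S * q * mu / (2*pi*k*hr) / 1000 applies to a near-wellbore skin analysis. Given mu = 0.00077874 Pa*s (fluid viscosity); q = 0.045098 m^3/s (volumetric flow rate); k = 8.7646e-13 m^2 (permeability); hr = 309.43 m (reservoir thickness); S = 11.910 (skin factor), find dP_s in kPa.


dP_s = S * q * mu / (2*pi*k*hr) / 1000
dP_s = 11.910 * 0.045098 * 0.00077874 / (2*pi*8.7646e-13*309.43) / 1000
dP_s = 245.46 kPa


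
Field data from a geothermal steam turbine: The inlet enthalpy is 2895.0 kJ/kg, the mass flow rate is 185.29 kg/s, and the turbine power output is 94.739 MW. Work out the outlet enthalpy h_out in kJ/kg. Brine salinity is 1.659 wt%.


h_out = h_in - P * 1000 / mdot
h_out = 2895.0 - 94.739 * 1000 / 185.29
h_out = 2383.7 kJ/kg


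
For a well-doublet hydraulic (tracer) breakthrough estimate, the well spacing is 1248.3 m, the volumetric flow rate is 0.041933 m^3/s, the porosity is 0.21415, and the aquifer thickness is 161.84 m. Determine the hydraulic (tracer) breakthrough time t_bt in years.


t_bt = pi * hr * phi * L^2 / (3 * Qv) / (365.25*86400)
t_bt = pi * 161.84 * 0.21415 * 1248.3^2 / (3 * 0.041933) / (365.25*86400)
t_bt = 42.738 years


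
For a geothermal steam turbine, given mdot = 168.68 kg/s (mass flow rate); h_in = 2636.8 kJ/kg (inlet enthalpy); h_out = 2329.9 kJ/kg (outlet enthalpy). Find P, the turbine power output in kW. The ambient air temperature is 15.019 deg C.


P = mdot * (h_in - h_out) / 1000
P = 168.68 * (2636.8 - 2329.9) / 1000
P = 51.76789 MW
Convert: 51.76789 MW * 1000.0 = 51768 kW
P = 51768 kW


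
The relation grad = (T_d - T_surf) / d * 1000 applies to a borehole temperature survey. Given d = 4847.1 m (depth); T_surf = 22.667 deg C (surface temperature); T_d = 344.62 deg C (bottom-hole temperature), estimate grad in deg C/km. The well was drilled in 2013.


grad = (T_d - T_surf) / d * 1000
grad = (344.62 - 22.667) / 4847.1 * 1000
grad = 66.422 deg C/km


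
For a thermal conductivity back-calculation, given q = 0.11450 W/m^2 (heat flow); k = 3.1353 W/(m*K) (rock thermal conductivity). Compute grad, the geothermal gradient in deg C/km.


grad = q / k * 1000
grad = 0.11450 / 3.1353 * 1000
grad = 36.520 deg C/km


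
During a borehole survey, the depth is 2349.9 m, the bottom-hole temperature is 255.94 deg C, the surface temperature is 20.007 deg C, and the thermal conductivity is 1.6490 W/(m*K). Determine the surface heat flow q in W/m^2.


Step 1: grad = (T_d - T_surf)/d * 1000 = (255.94 - 20.007)/2349.9 * 1000 = 100.4013 deg C/km
Step 2: q = k * grad / 1000 = 1.649 * 100.4013 / 1000 = 0.16556 W/m^2
q = 0.16556 W/m^2


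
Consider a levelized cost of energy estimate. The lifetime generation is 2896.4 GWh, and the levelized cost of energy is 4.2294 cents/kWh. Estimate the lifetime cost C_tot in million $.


C_tot = LCOE / 100 * E_tot
C_tot = 4.2294 / 100 * 2896.4
C_tot = 122.50 million $


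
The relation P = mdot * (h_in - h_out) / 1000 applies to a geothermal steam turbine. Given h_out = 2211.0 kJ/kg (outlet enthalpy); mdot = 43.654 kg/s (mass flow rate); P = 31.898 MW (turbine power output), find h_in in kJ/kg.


h_in = h_out + P * 1000 / mdot
h_in = 2211.0 + 31.898 * 1000 / 43.654
h_in = 2941.7 kJ/kg


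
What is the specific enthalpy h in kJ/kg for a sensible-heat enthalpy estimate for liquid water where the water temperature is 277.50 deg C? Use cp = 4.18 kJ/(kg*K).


h = cp * T
h = 4.18 * 277.50
h = 1159.9 kJ/kg


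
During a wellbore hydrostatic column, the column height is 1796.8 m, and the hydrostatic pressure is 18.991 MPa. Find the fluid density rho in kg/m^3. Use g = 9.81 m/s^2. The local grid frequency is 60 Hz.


rho = P * 1e6 / (g * h)
rho = 18.991 * 1e6 / (9.81 * 1796.8)
rho = 1077.4 kg/m^3


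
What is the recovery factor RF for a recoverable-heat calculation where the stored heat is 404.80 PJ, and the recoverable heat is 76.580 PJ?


RF = Q_rec / Q_s
RF = 76.580 / 404.80
RF = 0.18918


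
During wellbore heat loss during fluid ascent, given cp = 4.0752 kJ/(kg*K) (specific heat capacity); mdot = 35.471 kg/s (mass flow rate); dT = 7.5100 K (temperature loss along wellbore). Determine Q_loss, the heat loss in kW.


Q_loss = mdot * cp * dT
Q_loss = 35.471 * 4.0752 * 7.5100
Q_loss = 1085.6 kW


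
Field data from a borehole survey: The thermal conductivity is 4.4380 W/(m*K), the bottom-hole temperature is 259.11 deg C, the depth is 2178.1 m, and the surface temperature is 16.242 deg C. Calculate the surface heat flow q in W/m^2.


Step 1: grad = (T_d - T_surf)/d * 1000 = (259.11 - 16.242)/2178.1 * 1000 = 111.5045 deg C/km
Step 2: q = k * grad / 1000 = 4.438 * 111.5045 / 1000 = 0.49486 W/m^2
q = 0.49486 W/m^2


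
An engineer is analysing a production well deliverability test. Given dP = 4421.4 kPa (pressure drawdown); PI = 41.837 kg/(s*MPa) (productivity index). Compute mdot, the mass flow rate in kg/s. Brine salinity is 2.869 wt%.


mdot = PI * dP / 1000
mdot = 41.837 * 4421.4 / 1000
mdot = 184.98 kg/s


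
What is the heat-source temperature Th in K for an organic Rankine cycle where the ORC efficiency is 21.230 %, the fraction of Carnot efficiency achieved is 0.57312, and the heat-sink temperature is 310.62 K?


Th = Tc / (1 - (eta_orc/100)/f)
Th = 310.62 / (1 - (21.230/100)/0.57312)
Th = 493.38 K


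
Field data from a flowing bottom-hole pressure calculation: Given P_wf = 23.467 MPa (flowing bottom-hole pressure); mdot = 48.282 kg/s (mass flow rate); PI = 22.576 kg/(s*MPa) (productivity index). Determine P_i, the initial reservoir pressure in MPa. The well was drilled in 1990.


P_i = P_wf + mdot / PI
P_i = 23.467 + 48.282 / 22.576
P_i = 25.606 MPa


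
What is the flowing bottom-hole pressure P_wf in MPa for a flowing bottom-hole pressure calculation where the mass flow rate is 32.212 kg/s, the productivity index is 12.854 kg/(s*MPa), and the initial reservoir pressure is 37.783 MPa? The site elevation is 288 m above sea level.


P_wf = P_i - mdot / PI
P_wf = 37.783 - 32.212 / 12.854
P_wf = 35.277 MPa


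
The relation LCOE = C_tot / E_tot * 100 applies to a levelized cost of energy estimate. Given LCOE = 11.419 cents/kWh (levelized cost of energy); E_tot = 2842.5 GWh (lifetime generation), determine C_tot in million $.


C_tot = LCOE / 100 * E_tot
C_tot = 11.419 / 100 * 2842.5
C_tot = 324.59 million $


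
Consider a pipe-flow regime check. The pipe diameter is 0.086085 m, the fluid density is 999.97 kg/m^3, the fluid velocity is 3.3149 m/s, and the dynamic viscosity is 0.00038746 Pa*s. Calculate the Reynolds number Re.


Re = rho * vel * D / mu
Re = 999.97 * 3.3149 * 0.086085 / 0.00038746
Re = 7.3648e+05


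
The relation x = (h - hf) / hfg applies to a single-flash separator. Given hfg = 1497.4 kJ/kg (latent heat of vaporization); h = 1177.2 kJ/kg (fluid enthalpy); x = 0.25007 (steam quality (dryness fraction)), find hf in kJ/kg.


hf = h - x * hfg
hf = 1177.2 - 0.25007 * 1497.4
hf = 802.75 kJ/kg


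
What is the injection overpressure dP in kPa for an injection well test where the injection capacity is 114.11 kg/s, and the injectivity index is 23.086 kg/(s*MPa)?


dP = mdot * 1000 / II
dP = 114.11 * 1000 / 23.086
dP = 4942.8 kPa


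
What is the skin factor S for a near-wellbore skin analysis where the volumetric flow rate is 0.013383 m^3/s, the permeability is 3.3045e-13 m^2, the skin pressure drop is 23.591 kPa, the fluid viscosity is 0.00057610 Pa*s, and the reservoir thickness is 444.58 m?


S = dP_s * 1000 * 2*pi*k*hr / (q*mu)
S = 23.591 * 1000 * 2*pi*3.3045e-13*444.58 / (0.013383*0.00057610)
S = 2.8244


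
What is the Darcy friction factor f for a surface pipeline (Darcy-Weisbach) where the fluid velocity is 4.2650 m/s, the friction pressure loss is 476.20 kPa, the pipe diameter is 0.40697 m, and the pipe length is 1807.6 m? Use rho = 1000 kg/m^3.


f = dP*1000 / ((L/D)*(rho*vel^2/2))
f = 476.20*1000 / ((1807.6/0.40697)*(1000*4.2650^2/2))
f = 0.011788


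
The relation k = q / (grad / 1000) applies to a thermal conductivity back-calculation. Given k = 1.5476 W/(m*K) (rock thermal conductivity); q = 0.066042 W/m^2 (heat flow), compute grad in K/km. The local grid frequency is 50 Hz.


grad = q / k * 1000
grad = 0.066042 / 1.5476 * 1000
grad = 42.67382 deg C/km
Convert: 42.67382 deg C/km * 1.0 = 42.674 K/km
grad = 42.674 K/km


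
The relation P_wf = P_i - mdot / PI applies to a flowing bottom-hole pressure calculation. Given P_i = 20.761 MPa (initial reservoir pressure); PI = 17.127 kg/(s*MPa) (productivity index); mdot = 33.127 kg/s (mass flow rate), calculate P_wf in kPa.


P_wf = P_i - mdot / PI
P_wf = 20.761 - 33.127 / 17.127
P_wf = 18.82680 MPa
Convert: 18.82680 MPa * 1000.0 = 18827 kPa
P_wf = 18827 kPa


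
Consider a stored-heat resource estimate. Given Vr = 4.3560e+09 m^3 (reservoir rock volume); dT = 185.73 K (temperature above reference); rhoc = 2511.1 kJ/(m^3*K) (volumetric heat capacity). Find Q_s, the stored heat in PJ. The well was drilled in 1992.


Q_s = Vr * rhoc * dT / 1e12
Q_s = 4.3560e+09 * 2511.1 * 185.73 / 1e12
Q_s = 2031.6 PJ


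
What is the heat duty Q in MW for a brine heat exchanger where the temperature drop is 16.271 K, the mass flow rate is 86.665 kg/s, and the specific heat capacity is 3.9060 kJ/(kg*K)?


Q = mdot * cp * dT / 1000
Q = 86.665 * 3.9060 * 16.271 / 1000
Q = 5.5080 MW


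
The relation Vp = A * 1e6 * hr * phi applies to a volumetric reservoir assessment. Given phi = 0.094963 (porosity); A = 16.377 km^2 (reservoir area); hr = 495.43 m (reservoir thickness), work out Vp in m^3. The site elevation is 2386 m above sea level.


Vp = A * 1e6 * hr * phi
Vp = 16.377 * 1e6 * 495.43 * 0.094963
Vp = 7.7050e+08 m^3
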